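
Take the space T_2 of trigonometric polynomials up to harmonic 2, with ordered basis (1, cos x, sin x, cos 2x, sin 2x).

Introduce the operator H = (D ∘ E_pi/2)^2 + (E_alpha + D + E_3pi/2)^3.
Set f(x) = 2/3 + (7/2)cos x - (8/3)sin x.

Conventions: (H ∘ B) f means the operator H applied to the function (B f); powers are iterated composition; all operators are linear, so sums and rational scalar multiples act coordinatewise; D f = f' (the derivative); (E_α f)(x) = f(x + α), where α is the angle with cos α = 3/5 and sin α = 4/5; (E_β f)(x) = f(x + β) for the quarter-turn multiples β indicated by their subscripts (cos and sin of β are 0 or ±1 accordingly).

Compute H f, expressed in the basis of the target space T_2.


the result is g(x) = 16/3 - (268/375)cos x - (526/375)sin x

E_pi/2 f = 2/3 - (8/3)cos x - (7/2)sin x
D E_pi/2 f = -(7/2)cos x + (8/3)sin x
E_pi/2 (D ∘ E_pi/2) f = (8/3)cos x + (7/2)sin x
D E_pi/2 (D ∘ E_pi/2) f = (7/2)cos x - (8/3)sin x
E_alpha f = 2/3 - (1/30)cos x - (22/5)sin x
D f = -(8/3)cos x - (7/2)sin x
E_3pi/2 f = 2/3 + (8/3)cos x + (7/2)sin x
(E_alpha + D + E_3pi/2) f = 4/3 - (1/30)cos x - (22/5)sin x
E_alpha (E_alpha + D + E_3pi/2) f = 4/3 - (177/50)cos x - (196/75)sin x
D (E_alpha + D + E_3pi/2) f = -(22/5)cos x + (1/30)sin x
E_3pi/2 (E_alpha + D + E_3pi/2) f = 4/3 + (22/5)cos x - (1/30)sin x
(E_alpha + D + E_3pi/2) (E_alpha + D + E_3pi/2) f = 8/3 - (177/50)cos x - (196/75)sin x
E_alpha (E_alpha + D + E_3pi/2) (E_alpha + D + E_3pi/2) f = 8/3 - (3161/750)cos x + (158/125)sin x
D (E_alpha + D + E_3pi/2) (E_alpha + D + E_3pi/2) f = -(196/75)cos x + (177/50)sin x
E_3pi/2 (E_alpha + D + E_3pi/2) (E_alpha + D + E_3pi/2) f = 8/3 + (196/75)cos x - (177/50)sin x
(E_alpha + D + E_3pi/2) (E_alpha + D + E_3pi/2) (E_alpha + D + E_3pi/2) f = 16/3 - (3161/750)cos x + (158/125)sin x
((D ∘ E_pi/2)^2 + (E_alpha + D + E_3pi/2)^3) f = 16/3 - (268/375)cos x - (526/375)sin x


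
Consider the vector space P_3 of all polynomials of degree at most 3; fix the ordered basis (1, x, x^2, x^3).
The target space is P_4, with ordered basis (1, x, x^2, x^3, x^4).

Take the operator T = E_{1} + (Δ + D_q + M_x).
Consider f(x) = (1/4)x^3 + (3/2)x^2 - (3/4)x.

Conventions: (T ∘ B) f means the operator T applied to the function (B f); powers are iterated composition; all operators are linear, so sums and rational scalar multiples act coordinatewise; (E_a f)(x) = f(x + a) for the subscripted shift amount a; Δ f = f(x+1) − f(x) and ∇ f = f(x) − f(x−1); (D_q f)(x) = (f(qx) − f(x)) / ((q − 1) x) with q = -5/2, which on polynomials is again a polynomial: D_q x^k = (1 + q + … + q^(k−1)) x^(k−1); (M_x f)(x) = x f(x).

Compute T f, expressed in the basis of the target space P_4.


g(x) = (1/4)x^4 + (7/4)x^3 + (55/16)x^2 + (9/2)x + 5/4

E_{1} f = (1/4)x^3 + (9/4)x^2 + 3x + 1
Δ f = (3/4)x^2 + (15/4)x + 1
D_q f = (19/16)x^2 - (9/4)x - 3/4
M_x f = (1/4)x^4 + (3/2)x^3 - (3/4)x^2
(Δ + D_q + M_x) f = (1/4)x^4 + (3/2)x^3 + (19/16)x^2 + (3/2)x + 1/4
(E_{1} + (Δ + D_q + M_x)) f = (1/4)x^4 + (7/4)x^3 + (55/16)x^2 + (9/2)x + 5/4


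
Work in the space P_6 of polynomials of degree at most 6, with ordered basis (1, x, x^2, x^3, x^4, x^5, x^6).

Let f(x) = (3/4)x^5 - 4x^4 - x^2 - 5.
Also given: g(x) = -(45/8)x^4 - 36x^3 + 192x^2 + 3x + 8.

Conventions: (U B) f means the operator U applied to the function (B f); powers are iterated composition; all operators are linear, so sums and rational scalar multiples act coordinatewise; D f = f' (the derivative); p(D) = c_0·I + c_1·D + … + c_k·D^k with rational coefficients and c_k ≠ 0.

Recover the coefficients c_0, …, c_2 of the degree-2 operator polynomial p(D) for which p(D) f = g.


D^0 f = (3/4)x^5 - 4x^4 - x^2 - 5
D^1 f = (15/4)x^4 - 16x^3 - 2x
D^2 f = 15x^3 - 48x^2 - 2
matching coefficients of g against c_0 f + c_1 Df + … from the top degree down determines the c_i
solution: c_0 = 0, c_1 = -3/2, c_2 = -4

c_0 = 0, c_1 = -3/2, c_2 = -4


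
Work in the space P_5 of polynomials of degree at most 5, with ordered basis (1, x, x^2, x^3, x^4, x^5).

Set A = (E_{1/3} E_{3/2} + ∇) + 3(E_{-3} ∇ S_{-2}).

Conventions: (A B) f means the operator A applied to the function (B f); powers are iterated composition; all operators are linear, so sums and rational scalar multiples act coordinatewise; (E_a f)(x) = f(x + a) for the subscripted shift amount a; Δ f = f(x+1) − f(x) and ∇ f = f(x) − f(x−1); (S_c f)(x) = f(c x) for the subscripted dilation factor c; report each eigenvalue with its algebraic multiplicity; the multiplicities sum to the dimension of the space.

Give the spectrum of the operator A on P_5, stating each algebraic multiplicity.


λ = 1 (multiplicity 6)

image of 1: 1
image of x: x - 19/6
image of x^2: x^2 + (89/3)x - 2939/36
image of x^3: x^3 - (127/2)x^2 + (6133/12)x - 190261/216
image of x^4: x^4 + (610/3)x^3 - (12011/6)x^2 + (385163/54)x - 10873055/1296
image of x^5: x^5 - (2795/6)x^4 + (121385/18)x^3 - (3828425/108)x^2 + (108930725/1296)x - 582844549/7776
the matrix is upper triangular; its diagonal is (1, 1, 1, 1, 1, 1)
for a triangular matrix the eigenvalues are the diagonal entries, with algebraic multiplicity their repetition count


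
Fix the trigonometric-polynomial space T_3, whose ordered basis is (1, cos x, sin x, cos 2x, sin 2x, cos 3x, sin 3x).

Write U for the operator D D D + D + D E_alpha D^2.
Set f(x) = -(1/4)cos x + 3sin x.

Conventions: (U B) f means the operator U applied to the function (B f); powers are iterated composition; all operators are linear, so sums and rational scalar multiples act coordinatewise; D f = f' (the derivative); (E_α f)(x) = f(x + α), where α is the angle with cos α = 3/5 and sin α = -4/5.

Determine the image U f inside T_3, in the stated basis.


the result is g(x) = -(8/5)cos x - (51/20)sin x

D f = 3cos x + (1/4)sin x
D D f = (1/4)cos x - 3sin x
D D D f = -3cos x - (1/4)sin x
D f = 3cos x + (1/4)sin x
D f = 3cos x + (1/4)sin x
D D f = (1/4)cos x - 3sin x
E_alpha D^2 f = (51/20)cos x - (8/5)sin x
D E_alpha D^2 f = -(8/5)cos x - (51/20)sin x
(D D D + D + D E_alpha D^2) f = -(8/5)cos x - (51/20)sin x


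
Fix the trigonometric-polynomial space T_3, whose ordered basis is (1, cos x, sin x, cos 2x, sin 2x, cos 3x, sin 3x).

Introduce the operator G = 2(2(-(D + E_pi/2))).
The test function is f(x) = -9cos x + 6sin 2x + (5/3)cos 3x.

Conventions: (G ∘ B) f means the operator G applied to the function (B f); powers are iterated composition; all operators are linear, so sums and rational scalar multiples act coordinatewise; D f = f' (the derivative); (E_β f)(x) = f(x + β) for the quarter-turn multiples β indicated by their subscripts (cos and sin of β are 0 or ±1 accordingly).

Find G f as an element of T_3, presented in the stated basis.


g(x) = -72sin x - 48cos 2x + 24sin 2x + (40/3)sin 3x

D f = 9sin x + 12cos 2x - 5sin 3x
E_pi/2 f = 9sin x - 6sin 2x + (5/3)sin 3x
(D + E_pi/2) f = 18sin x + 12cos 2x - 6sin 2x - (10/3)sin 3x
(-(D + E_pi/2)) f = -18sin x - 12cos 2x + 6sin 2x + (10/3)sin 3x
(2(-(D + E_pi/2))) f = -36sin x - 24cos 2x + 12sin 2x + (20/3)sin 3x
(2(2(-(D + E_pi/2)))) f = -72sin x - 48cos 2x + 24sin 2x + (40/3)sin 3x


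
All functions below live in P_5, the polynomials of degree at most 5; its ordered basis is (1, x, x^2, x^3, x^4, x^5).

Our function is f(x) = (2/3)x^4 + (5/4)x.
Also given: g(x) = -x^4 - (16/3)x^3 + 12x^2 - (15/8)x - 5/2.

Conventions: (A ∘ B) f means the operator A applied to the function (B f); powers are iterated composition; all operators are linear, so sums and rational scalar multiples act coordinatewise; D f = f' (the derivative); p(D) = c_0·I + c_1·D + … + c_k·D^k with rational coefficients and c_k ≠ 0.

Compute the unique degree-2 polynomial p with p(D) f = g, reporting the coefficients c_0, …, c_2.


p(D) = -(3/2)·I − 2·D + (3/2)·D^2, i.e. c_0 = -3/2, c_1 = -2, c_2 = 3/2

D^0 f = (2/3)x^4 + (5/4)x
D^1 f = (8/3)x^3 + 5/4
D^2 f = 8x^2
matching coefficients of g against c_0 f + c_1 Df + … from the top degree down determines the c_i
solution: c_0 = -3/2, c_1 = -2, c_2 = 3/2


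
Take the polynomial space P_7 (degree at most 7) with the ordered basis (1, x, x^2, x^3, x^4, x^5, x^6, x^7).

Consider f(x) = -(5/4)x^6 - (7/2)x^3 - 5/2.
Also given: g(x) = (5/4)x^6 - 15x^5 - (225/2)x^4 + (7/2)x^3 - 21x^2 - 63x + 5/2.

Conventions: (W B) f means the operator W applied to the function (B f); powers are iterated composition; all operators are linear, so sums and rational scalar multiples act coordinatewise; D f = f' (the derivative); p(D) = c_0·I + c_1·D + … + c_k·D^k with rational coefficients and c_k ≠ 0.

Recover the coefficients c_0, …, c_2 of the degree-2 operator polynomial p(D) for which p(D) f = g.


p(D) = -I + 2·D + 3·D^2, i.e. c_0 = -1, c_1 = 2, c_2 = 3

D^0 f = -(5/4)x^6 - (7/2)x^3 - 5/2
D^1 f = -(15/2)x^5 - (21/2)x^2
D^2 f = -(75/2)x^4 - 21x
matching coefficients of g against c_0 f + c_1 Df + … from the top degree down determines the c_i
solution: c_0 = -1, c_1 = 2, c_2 = 3


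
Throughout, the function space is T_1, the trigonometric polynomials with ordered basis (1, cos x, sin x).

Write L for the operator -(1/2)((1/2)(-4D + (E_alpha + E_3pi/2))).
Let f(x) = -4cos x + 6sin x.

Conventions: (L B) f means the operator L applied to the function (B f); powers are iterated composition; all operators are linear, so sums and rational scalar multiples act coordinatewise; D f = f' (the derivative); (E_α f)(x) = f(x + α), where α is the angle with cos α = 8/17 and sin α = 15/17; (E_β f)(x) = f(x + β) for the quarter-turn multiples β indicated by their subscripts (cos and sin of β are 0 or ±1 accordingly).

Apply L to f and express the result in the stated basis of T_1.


D f = 6cos x + 4sin x
(-4D) f = -24cos x - 16sin x
E_alpha f = (58/17)cos x + (108/17)sin x
E_3pi/2 f = -6cos x - 4sin x
(E_alpha + E_3pi/2) f = -(44/17)cos x + (40/17)sin x
(-4D + (E_alpha + E_3pi/2)) f = -(452/17)cos x - (232/17)sin x
((1/2)(-4D + (E_alpha + E_3pi/2))) f = -(226/17)cos x - (116/17)sin x
(-(1/2)((1/2)(-4D + (E_alpha + E_3pi/2)))) f = (113/17)cos x + (58/17)sin x

the image equals g(x) = (113/17)cos x + (58/17)sin x


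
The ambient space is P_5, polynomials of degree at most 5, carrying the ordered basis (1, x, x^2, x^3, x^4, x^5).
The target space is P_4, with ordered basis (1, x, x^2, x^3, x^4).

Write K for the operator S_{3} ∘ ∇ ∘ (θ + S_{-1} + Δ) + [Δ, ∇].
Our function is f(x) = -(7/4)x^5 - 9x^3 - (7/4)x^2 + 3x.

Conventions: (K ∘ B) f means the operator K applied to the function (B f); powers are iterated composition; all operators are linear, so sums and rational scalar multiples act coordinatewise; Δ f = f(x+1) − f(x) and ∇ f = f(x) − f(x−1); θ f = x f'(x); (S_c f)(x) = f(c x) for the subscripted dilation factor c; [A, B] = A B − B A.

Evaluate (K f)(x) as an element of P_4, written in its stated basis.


g(x) = -2835x^4 + 945x^3 - 1116x^2 + 21x - 93/4

θ f = -(35/4)x^5 - 27x^3 - (7/2)x^2 + 3x
S_{-1} f = (7/4)x^5 + 9x^3 - (7/4)x^2 - 3x
Δ f = -(35/4)x^4 - (35/2)x^3 - (89/2)x^2 - (157/4)x - 19/2
(θ + S_{-1} + Δ) f = -7x^5 - (35/4)x^4 - (71/2)x^3 - (199/4)x^2 - (157/4)x - 19/2
∇ (θ + S_{-1} + Δ) f = -35x^4 + 35x^3 - 124x^2 + 7x - 93/4
S_{3} ∇ (θ + S_{-1} + Δ) f = -2835x^4 + 945x^3 - 1116x^2 + 21x - 93/4
∇ f = -(35/4)x^4 + (35/2)x^3 - (89/2)x^2 + (129/4)x - 6
Δ ∇ f = -35x^3 - (143/2)x - 7/2
Δ f = -(35/4)x^4 - (35/2)x^3 - (89/2)x^2 - (157/4)x - 19/2
∇ Δ f = -35x^3 - (143/2)x - 7/2
[Δ, ∇] f = 0
(S_{3} ∘ ∇ ∘ (θ + S_{-1} + Δ) + [Δ, ∇]) f = -2835x^4 + 945x^3 - 1116x^2 + 21x - 93/4


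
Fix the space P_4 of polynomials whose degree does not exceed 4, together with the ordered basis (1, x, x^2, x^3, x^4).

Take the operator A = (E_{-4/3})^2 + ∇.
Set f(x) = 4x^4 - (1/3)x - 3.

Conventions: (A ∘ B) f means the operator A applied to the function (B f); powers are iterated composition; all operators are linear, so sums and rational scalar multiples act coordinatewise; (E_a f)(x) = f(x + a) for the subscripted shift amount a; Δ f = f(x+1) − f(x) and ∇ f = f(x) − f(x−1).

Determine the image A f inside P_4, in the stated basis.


g(x) = 4x^4 - (80/3)x^3 + (440/3)x^2 - (7769/27)x + 15862/81

E_{-4/3} f = 4x^4 - (64/3)x^3 + (128/3)x^2 - (1033/27)x + 817/81
E_{-4/3} E_{-4/3} f = 4x^4 - (128/3)x^3 + (512/3)x^2 - (8201/27)x + 16213/81
∇ f = 16x^3 - 24x^2 + 16x - 13/3
((E_{-4/3})^2 + ∇) f = 4x^4 - (80/3)x^3 + (440/3)x^2 - (7769/27)x + 15862/81


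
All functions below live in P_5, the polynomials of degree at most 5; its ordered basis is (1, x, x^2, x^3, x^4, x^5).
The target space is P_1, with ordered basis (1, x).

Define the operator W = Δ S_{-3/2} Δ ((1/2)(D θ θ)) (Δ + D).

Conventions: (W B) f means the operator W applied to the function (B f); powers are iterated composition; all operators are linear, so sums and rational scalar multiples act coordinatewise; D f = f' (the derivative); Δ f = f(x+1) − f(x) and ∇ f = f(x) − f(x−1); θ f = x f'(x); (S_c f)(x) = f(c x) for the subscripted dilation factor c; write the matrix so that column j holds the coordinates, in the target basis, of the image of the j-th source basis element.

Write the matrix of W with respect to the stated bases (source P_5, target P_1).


the matrix is [[0, 0, 0, 0, -324, 315]; [0, 0, 0, 0, 0, 4320]] (rows listed top to bottom)

image of 1: 0
image of x: 0
image of x^2: 0
image of x^3: 0
image of x^4: -324
image of x^5: 4320x + 315
each image's coordinates form column j of the matrix


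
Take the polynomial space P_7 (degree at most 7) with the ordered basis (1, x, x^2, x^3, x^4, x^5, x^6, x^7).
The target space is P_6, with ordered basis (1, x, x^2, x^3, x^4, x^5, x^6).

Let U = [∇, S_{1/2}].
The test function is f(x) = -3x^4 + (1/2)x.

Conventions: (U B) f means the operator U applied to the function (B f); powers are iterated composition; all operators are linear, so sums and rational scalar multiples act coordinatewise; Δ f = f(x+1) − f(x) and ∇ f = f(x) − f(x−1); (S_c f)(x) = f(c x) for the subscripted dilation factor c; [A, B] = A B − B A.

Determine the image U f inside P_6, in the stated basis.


the image equals g(x) = (3/4)x^3 - (27/8)x^2 + (21/4)x - 49/16

S_{1/2} f = -(3/16)x^4 + (1/4)x
∇ S_{1/2} f = -(3/4)x^3 + (9/8)x^2 - (3/4)x + 7/16
∇ f = -12x^3 + 18x^2 - 12x + 7/2
S_{1/2} ∇ f = -(3/2)x^3 + (9/2)x^2 - 6x + 7/2
[∇, S_{1/2}] f = (3/4)x^3 - (27/8)x^2 + (21/4)x - 49/16


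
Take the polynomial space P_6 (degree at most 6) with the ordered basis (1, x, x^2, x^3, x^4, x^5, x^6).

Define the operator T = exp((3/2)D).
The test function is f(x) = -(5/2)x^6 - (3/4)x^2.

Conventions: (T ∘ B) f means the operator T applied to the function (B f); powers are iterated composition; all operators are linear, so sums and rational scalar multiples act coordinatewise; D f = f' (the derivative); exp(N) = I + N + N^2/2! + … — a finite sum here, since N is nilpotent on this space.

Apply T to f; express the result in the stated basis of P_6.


g(x) = -(5/2)x^6 - (45/2)x^5 - (675/8)x^4 - (675/4)x^3 - (6099/32)x^2 - (3717/32)x - 3861/128

order-1 term: -(45/2)x^5 - (9/4)x
order-2 term: -(675/8)x^4 - 27/16
order-3 term: -(675/4)x^3
order-4 term: -(6075/32)x^2
order-5 term: -(3645/32)x
order-6 term: -3645/128
the series for exp((3/2)D) f terminates at order 6
exp((3/2)D) f = -(5/2)x^6 - (45/2)x^5 - (675/8)x^4 - (675/4)x^3 - (6099/32)x^2 - (3717/32)x - 3861/128


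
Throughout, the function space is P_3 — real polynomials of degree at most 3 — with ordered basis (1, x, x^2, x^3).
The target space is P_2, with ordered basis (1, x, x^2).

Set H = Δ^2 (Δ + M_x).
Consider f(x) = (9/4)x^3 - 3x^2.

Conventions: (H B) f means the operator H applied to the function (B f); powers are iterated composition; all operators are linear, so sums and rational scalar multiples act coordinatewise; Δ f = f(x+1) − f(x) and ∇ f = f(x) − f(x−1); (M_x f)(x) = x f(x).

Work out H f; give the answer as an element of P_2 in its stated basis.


the image equals g(x) = 27x^2 + 36x + 27

Δ f = (27/4)x^2 + (3/4)x - 3/4
M_x f = (9/4)x^4 - 3x^3
(Δ + M_x) f = (9/4)x^4 - 3x^3 + (27/4)x^2 + (3/4)x - 3/4
Δ (Δ + M_x) f = 9x^3 + (9/2)x^2 + (27/2)x + 27/4
Δ Δ (Δ + M_x) f = 27x^2 + 36x + 27


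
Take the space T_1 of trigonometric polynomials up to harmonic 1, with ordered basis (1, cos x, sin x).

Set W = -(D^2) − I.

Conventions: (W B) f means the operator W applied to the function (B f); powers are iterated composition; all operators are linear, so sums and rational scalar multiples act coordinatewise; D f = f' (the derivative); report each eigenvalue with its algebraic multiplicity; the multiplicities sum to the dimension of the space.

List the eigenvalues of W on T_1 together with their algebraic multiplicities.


λ = -1 (multiplicity 1), λ = 0 (multiplicity 2)

image of 1: -1
image of cos x: 0
image of sin x: 0
the matrix is diagonal; its diagonal is (-1, 0, 0)
for a triangular matrix the eigenvalues are the diagonal entries, with algebraic multiplicity their repetition count


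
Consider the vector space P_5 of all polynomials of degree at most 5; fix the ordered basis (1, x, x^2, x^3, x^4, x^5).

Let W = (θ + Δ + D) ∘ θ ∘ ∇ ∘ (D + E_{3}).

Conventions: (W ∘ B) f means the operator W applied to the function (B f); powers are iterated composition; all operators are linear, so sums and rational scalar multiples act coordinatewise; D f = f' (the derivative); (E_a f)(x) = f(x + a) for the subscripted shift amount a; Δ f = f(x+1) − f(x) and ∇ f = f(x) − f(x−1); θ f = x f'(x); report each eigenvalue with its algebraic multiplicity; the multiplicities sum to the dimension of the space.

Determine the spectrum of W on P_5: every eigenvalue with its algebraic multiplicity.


λ = 0 (multiplicity 6)

image of 1: 0
image of x: 0
image of x^2: 2x + 4
image of x^3: 12x^2 + 45x + 48
image of x^4: 36x^3 + 240x^2 + 436x + 224
image of x^5: 80x^4 + 790x^3 + 2020x^2 + 2335x + 1240
the matrix is upper triangular; its diagonal is (0, 0, 0, 0, 0, 0)
for a triangular matrix the eigenvalues are the diagonal entries, with algebraic multiplicity their repetition count


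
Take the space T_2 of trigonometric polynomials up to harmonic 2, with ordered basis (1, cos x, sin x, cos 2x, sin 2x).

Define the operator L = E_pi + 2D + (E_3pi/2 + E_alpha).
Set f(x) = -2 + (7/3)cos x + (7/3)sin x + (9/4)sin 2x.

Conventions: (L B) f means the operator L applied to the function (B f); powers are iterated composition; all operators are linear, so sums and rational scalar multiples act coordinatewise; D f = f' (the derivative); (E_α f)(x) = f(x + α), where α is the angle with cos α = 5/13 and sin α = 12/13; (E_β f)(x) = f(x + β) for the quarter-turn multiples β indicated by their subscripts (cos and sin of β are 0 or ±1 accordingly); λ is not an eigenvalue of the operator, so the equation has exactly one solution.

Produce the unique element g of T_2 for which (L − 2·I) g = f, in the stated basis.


write g with unknown coordinates in the stated basis and equate coefficients in (L − 2·I) g = f
solving from the highest basis element down gives g = -2 - (413/411)cos x - (21/137)sin x - (1791/4985)cos 2x - (4113/19940)sin 2x
check: L g = -6 + (133/411)cos x + (833/411)sin x - (3582/4985)cos 2x + (36639/19940)sin 2x
so L g − 2·g = -2 + (7/3)cos x + (7/3)sin x + (9/4)sin 2x = f ✓

the image equals g(x) = -2 - (413/411)cos x - (21/137)sin x - (1791/4985)cos 2x - (4113/19940)sin 2x


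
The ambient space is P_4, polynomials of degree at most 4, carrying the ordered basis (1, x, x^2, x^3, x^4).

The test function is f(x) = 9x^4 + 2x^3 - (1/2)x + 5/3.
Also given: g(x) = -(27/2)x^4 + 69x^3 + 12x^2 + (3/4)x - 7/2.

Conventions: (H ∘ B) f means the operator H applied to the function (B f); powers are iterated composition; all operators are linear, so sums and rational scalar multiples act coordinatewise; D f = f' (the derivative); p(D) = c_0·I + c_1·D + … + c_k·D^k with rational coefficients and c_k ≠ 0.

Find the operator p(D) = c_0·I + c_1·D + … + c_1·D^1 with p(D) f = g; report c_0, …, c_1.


c_0 = -3/2, c_1 = 2

D^0 f = 9x^4 + 2x^3 - (1/2)x + 5/3
D^1 f = 36x^3 + 6x^2 - 1/2
matching coefficients of g against c_0 f + c_1 Df + … from the top degree down determines the c_i
solution: c_0 = -3/2, c_1 = 2


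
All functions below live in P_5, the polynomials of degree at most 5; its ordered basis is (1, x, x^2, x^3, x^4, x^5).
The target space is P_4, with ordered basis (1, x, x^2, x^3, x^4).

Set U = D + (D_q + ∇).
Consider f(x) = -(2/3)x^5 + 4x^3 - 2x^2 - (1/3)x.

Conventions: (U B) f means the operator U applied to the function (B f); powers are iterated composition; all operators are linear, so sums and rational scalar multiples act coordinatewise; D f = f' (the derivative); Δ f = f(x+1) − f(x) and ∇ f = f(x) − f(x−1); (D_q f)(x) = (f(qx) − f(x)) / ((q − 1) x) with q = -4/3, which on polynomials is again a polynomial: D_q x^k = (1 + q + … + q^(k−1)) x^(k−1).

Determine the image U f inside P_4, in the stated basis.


the image equals g(x) = -(1982/243)x^4 + (20/3)x^3 + (208/9)x^2 - 16x + 13/3

D f = -(10/3)x^4 + 12x^2 - 4x - 1/3
D_q f = -(362/243)x^4 + (52/9)x^2 + (2/3)x - 1/3
∇ f = -(10/3)x^4 + (20/3)x^3 + (16/3)x^2 - (38/3)x + 5
(D_q + ∇) f = -(1172/243)x^4 + (20/3)x^3 + (100/9)x^2 - 12x + 14/3
(D + (D_q + ∇)) f = -(1982/243)x^4 + (20/3)x^3 + (208/9)x^2 - 16x + 13/3


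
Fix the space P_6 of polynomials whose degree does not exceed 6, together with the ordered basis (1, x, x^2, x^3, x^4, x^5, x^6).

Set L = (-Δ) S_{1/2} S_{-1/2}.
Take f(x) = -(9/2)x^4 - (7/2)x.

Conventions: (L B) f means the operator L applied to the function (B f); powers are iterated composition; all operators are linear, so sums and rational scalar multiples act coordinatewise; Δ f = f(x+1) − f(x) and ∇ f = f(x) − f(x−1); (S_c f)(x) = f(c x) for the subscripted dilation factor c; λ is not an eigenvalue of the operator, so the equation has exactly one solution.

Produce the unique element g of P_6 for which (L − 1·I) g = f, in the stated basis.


write g with unknown coordinates in the stated basis and equate coefficients in (L − 1·I) g = f
solving from the highest basis element down gives g = (9/2)x^4 - (9/128)x^3 - (891/8192)x^2 + (225443/65536)x + 222329/262144
check: L g = -(9/128)x^3 - (891/8192)x^2 - (3933/65536)x + 222329/262144
so L g − 1·g = -(9/2)x^4 - (7/2)x = f ✓

the image equals g(x) = (9/2)x^4 - (9/128)x^3 - (891/8192)x^2 + (225443/65536)x + 222329/262144


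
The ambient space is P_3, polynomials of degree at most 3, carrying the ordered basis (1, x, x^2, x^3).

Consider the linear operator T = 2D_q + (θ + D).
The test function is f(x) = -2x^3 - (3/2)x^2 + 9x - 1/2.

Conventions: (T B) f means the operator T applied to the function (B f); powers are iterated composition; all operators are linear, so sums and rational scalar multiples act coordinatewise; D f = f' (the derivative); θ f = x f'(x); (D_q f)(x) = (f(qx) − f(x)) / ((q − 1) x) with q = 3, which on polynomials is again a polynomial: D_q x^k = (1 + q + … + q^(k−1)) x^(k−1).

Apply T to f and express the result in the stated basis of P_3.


D_q f = -26x^2 - 6x + 9
(2D_q) f = -52x^2 - 12x + 18
θ f = -6x^3 - 3x^2 + 9x
D f = -6x^2 - 3x + 9
(θ + D) f = -6x^3 - 9x^2 + 6x + 9
(2D_q + (θ + D)) f = -6x^3 - 61x^2 - 6x + 27

the image equals g(x) = -6x^3 - 61x^2 - 6x + 27


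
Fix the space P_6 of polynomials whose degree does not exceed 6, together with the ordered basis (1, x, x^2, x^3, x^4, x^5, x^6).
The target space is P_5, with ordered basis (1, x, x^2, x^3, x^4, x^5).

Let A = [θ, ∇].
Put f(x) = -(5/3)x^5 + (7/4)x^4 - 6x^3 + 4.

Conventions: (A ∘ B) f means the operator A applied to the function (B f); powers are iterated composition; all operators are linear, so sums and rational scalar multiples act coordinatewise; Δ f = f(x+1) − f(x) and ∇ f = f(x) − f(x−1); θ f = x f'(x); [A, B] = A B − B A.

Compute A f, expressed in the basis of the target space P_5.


the image equals g(x) = (25/3)x^4 - (121/3)x^3 + 89x^2 - (271/3)x + 100/3

∇ f = -(25/3)x^4 + (71/3)x^3 - (271/6)x^2 + (100/3)x - 113/12
θ ∇ f = -(100/3)x^4 + 71x^3 - (271/3)x^2 + (100/3)x
θ f = -(25/3)x^5 + 7x^4 - 18x^3
∇ θ f = -(125/3)x^4 + (334/3)x^3 - (538/3)x^2 + (371/3)x - 100/3
[θ, ∇] f = (25/3)x^4 - (121/3)x^3 + 89x^2 - (271/3)x + 100/3


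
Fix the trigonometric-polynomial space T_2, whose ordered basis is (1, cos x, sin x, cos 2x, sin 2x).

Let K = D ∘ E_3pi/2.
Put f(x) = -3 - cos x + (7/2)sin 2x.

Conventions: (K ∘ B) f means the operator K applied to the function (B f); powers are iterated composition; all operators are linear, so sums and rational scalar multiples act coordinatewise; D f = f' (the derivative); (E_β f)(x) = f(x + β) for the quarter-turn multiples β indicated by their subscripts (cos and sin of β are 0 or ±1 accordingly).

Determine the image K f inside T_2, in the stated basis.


the result is g(x) = -cos x - 7cos 2x

E_3pi/2 f = -3 - sin x - (7/2)sin 2x
D E_3pi/2 f = -cos x - 7cos 2x


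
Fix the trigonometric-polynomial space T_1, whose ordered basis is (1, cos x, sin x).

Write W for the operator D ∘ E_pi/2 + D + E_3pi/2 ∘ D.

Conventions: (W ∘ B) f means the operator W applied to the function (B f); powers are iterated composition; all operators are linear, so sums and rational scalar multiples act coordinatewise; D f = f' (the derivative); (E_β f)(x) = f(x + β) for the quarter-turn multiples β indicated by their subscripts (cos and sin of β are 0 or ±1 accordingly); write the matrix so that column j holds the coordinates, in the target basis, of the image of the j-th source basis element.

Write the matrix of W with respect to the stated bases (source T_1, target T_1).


image of 1: 0
image of cos x: -sin x
image of sin x: cos x
each image's coordinates form column j of the matrix

the matrix is [[0, 0, 0]; [0, 0, 1]; [0, -1, 0]] (rows listed top to bottom)


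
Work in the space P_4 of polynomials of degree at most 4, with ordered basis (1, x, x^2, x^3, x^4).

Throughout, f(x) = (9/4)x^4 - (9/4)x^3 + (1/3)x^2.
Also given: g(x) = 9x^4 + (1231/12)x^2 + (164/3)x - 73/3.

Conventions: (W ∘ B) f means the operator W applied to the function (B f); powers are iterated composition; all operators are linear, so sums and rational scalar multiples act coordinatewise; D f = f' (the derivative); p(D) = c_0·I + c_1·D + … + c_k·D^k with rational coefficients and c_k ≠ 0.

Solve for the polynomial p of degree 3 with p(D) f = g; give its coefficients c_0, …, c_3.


c_0 = 4, c_1 = 1, c_2 = 4, c_3 = 2

D^0 f = (9/4)x^4 - (9/4)x^3 + (1/3)x^2
D^1 f = 9x^3 - (27/4)x^2 + (2/3)x
D^2 f = 27x^2 - (27/2)x + 2/3
D^3 f = 54x - 27/2
matching coefficients of g against c_0 f + c_1 Df + … from the top degree down determines the c_i
solution: c_0 = 4, c_1 = 1, c_2 = 4, c_3 = 2


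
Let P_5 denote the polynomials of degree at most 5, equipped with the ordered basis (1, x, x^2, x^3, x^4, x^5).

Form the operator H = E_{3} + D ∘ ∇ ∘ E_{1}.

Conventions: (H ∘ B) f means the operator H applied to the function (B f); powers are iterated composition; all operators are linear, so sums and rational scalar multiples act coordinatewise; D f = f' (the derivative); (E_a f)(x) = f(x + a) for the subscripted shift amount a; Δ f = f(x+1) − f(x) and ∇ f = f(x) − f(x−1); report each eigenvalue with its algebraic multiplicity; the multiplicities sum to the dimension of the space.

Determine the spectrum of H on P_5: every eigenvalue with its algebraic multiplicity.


λ = 1 (multiplicity 6)

image of 1: 1
image of x: x + 3
image of x^2: x^2 + 6x + 11
image of x^3: x^3 + 9x^2 + 33x + 30
image of x^4: x^4 + 12x^3 + 66x^2 + 120x + 85
image of x^5: x^5 + 15x^4 + 110x^3 + 300x^2 + 425x + 248
the matrix is upper triangular; its diagonal is (1, 1, 1, 1, 1, 1)
for a triangular matrix the eigenvalues are the diagonal entries, with algebraic multiplicity their repetition count


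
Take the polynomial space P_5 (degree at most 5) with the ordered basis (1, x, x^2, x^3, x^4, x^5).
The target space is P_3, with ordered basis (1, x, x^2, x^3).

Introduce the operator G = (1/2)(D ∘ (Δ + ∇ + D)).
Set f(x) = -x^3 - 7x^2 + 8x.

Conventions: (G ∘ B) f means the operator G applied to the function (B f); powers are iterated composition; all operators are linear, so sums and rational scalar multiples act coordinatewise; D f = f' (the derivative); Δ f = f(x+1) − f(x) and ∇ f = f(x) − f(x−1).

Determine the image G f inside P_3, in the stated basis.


Δ f = -3x^2 - 17x
∇ f = -3x^2 - 11x + 14
D f = -3x^2 - 14x + 8
(Δ + ∇ + D) f = -9x^2 - 42x + 22
D (Δ + ∇ + D) f = -18x - 42
((1/2)(D ∘ (Δ + ∇ + D))) f = -9x - 21

the result is g(x) = -9x - 21


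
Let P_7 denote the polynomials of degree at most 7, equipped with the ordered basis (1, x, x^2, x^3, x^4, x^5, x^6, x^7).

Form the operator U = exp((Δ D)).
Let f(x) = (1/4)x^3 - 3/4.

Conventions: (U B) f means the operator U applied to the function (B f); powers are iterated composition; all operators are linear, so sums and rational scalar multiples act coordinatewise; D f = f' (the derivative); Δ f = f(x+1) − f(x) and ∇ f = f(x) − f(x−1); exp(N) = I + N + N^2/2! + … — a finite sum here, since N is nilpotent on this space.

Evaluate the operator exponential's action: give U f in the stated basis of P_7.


the result is g(x) = (1/4)x^3 + (3/2)x

order-1 term: (3/2)x + 3/4
the series for exp((Δ D)) f terminates at order 1
exp((Δ D)) f = (1/4)x^3 + (3/2)x


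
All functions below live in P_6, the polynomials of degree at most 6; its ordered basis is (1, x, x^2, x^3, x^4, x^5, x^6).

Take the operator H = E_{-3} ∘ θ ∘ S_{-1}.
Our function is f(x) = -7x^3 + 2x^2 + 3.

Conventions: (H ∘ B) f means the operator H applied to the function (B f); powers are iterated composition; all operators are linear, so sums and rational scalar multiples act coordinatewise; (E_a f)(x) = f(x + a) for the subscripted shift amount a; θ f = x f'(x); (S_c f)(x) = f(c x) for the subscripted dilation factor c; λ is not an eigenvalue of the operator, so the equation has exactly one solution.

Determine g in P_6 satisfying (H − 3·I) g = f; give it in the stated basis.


write g with unknown coordinates in the stated basis and equate coefficients in (H − 3·I) g = f
solving from the highest basis element down gives g = (7/6)x^3 + (59/2)x^2 - (897/8)x + 763/8
check: H g = -(7/2)x^3 + (181/2)x^2 - (2691/8)x + 2313/8
so H g − 3·g = -7x^3 + 2x^2 + 3 = f ✓

the result is g(x) = (7/6)x^3 + (59/2)x^2 - (897/8)x + 763/8


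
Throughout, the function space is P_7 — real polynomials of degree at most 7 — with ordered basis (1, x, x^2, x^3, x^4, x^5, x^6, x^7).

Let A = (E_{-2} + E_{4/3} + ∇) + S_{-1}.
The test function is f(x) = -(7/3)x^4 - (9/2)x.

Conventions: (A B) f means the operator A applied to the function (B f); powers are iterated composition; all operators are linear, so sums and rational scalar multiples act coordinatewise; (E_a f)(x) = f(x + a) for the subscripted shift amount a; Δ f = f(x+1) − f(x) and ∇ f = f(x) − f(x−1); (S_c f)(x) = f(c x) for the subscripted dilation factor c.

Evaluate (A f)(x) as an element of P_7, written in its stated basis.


g(x) = -7x^4 - (28/9)x^3 - (602/9)x^2 + (6271/162)x - 21323/486

E_{-2} f = -(7/3)x^4 + (56/3)x^3 - 56x^2 + (421/6)x - 85/3
E_{4/3} f = -(7/3)x^4 - (112/9)x^3 - (224/9)x^2 - (4313/162)x - 3250/243
∇ f = -(28/3)x^3 + 14x^2 - (28/3)x - 13/6
(E_{-2} + E_{4/3} + ∇) f = -(14/3)x^4 - (28/9)x^3 - (602/9)x^2 + (2771/81)x - 21323/486
S_{-1} f = -(7/3)x^4 + (9/2)x
((E_{-2} + E_{4/3} + ∇) + S_{-1}) f = -7x^4 - (28/9)x^3 - (602/9)x^2 + (6271/162)x - 21323/486


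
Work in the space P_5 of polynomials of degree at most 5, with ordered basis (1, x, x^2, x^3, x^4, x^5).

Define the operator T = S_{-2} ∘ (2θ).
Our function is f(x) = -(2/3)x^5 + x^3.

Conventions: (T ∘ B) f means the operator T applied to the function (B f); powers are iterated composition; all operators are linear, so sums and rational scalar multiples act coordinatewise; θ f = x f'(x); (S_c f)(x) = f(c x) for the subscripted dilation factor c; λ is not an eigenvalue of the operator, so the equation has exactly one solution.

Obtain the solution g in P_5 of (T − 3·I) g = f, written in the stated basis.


the image equals g(x) = (2/969)x^5 - (1/51)x^3

write g with unknown coordinates in the stated basis and equate coefficients in (T − 3·I) g = f
solving from the highest basis element down gives g = (2/969)x^5 - (1/51)x^3
check: T g = -(640/969)x^5 + (16/17)x^3
so T g − 3·g = -(2/3)x^5 + x^3 = f ✓


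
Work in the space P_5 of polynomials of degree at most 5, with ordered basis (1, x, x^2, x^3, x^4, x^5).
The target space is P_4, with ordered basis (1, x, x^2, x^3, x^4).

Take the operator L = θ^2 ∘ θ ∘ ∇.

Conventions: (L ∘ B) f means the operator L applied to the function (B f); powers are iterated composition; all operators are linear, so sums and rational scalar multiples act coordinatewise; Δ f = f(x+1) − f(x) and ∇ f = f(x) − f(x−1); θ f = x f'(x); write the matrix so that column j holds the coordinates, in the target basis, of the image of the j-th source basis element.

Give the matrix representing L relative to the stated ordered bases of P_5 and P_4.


image of 1: 0
image of x: 0
image of x^2: 2x
image of x^3: 24x^2 - 3x
image of x^4: 108x^3 - 48x^2 + 4x
image of x^5: 320x^4 - 270x^3 + 80x^2 - 5x
each image's coordinates form column j of the matrix

the matrix is [[0, 0, 0, 0, 0, 0]; [0, 0, 2, -3, 4, -5]; [0, 0, 0, 24, -48, 80]; [0, 0, 0, 0, 108, -270]; [0, 0, 0, 0, 0, 320]] (rows listed top to bottom)


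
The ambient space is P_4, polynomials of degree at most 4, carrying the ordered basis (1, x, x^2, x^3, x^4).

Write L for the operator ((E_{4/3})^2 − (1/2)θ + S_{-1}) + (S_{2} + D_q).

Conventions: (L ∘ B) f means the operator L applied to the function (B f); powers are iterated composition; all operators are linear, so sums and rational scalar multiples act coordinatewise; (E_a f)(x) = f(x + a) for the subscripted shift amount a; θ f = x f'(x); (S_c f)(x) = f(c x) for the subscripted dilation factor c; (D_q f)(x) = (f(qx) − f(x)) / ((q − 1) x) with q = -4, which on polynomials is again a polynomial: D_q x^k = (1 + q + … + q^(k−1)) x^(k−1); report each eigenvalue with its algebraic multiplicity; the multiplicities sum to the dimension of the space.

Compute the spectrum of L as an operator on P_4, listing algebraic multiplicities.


image of 1: 3
image of x: (3/2)x + 11/3
image of x^2: 5x^2 + (7/3)x + 64/9
image of x^3: (13/2)x^3 + 21x^2 + (64/3)x + 512/27
image of x^4: 16x^4 - (121/3)x^3 + (128/3)x^2 + (2048/27)x + 4096/81
the matrix is upper triangular; its diagonal is (3, 3/2, 5, 13/2, 16)
for a triangular matrix the eigenvalues are the diagonal entries, with algebraic multiplicity their repetition count

λ = 3/2 (multiplicity 1), λ = 3 (multiplicity 1), λ = 5 (multiplicity 1), λ = 13/2 (multiplicity 1), λ = 16 (multiplicity 1)


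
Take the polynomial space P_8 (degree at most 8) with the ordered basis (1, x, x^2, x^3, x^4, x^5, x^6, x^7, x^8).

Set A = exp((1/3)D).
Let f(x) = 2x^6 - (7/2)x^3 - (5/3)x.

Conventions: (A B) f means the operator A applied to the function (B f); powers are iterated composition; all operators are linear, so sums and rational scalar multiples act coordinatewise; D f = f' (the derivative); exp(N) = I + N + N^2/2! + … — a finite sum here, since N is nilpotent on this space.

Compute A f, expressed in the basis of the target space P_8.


g(x) = 2x^6 + 4x^5 + (10/3)x^4 - (109/54)x^3 - (169/54)x^2 - (451/162)x - 995/1458

order-1 term: 4x^5 - (7/2)x^2 - 5/9
order-2 term: (10/3)x^4 - (7/6)x
order-3 term: (40/27)x^3 - 7/54
order-4 term: (10/27)x^2
order-5 term: (4/81)x
order-6 term: 2/729
the series for exp((1/3)D) f terminates at order 6
exp((1/3)D) f = 2x^6 + 4x^5 + (10/3)x^4 - (109/54)x^3 - (169/54)x^2 - (451/162)x - 995/1458


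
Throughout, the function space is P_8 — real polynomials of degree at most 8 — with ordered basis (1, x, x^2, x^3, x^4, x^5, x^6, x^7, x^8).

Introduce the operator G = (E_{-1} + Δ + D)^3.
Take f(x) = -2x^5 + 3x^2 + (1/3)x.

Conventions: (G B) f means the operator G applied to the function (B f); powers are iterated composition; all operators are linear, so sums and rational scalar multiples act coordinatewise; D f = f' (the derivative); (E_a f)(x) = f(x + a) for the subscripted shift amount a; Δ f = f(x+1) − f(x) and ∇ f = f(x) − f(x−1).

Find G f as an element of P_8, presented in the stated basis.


E_{-1} f = -2x^5 + 10x^4 - 20x^3 + 23x^2 - (47/3)x + 14/3
Δ f = -10x^4 - 20x^3 - 20x^2 - 4x + 4/3
D f = -10x^4 + 6x + 1/3
(E_{-1} + Δ + D) f = -2x^5 - 10x^4 - 40x^3 + 3x^2 - (41/3)x + 19/3
E_{-1} (E_{-1} + Δ + D) f = -2x^5 - 20x^3 + 83x^2 - (329/3)x + 55
Δ (E_{-1} + Δ + D) f = -10x^4 - 60x^3 - 200x^2 - 164x - 188/3
D (E_{-1} + Δ + D) f = -10x^4 - 40x^3 - 120x^2 + 6x - 41/3
(E_{-1} + Δ + D) (E_{-1} + Δ + D) f = -2x^5 - 20x^4 - 120x^3 - 237x^2 - (803/3)x - 64/3
E_{-1} (E_{-1} + Δ + D) (E_{-1} + Δ + D) f = -2x^5 - 10x^4 - 60x^3 + 23x^2 - (251/3)x + 334/3
Δ (E_{-1} + Δ + D) (E_{-1} + Δ + D) f = -10x^4 - 100x^3 - 500x^2 - 924x - 1940/3
D (E_{-1} + Δ + D) (E_{-1} + Δ + D) f = -10x^4 - 80x^3 - 360x^2 - 474x - 803/3
(E_{-1} + Δ + D) (E_{-1} + Δ + D) (E_{-1} + Δ + D) f = -2x^5 - 30x^4 - 240x^3 - 837x^2 - (4445/3)x - 803

the result is g(x) = -2x^5 - 30x^4 - 240x^3 - 837x^2 - (4445/3)x - 803


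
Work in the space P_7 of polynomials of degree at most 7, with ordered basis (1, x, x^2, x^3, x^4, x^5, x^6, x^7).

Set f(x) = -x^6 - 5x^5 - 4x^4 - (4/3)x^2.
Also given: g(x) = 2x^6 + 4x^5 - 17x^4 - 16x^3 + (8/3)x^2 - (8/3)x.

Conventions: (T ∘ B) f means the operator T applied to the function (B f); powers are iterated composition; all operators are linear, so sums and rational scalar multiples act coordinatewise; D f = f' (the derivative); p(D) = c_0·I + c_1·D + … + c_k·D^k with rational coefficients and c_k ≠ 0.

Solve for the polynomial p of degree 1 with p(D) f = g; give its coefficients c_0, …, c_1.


p(D) = -2·I + D, i.e. c_0 = -2, c_1 = 1

D^0 f = -x^6 - 5x^5 - 4x^4 - (4/3)x^2
D^1 f = -6x^5 - 25x^4 - 16x^3 - (8/3)x
matching coefficients of g against c_0 f + c_1 Df + … from the top degree down determines the c_i
solution: c_0 = -2, c_1 = 1


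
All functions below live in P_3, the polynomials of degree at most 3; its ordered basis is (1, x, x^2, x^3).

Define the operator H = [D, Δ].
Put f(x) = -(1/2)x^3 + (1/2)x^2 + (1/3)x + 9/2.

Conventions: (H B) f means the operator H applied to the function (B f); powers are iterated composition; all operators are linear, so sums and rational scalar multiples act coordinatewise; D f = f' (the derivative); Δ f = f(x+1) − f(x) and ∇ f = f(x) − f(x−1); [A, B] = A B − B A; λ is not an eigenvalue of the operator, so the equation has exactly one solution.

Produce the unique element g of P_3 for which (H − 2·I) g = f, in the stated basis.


g(x) = (1/4)x^3 - (1/4)x^2 - (1/6)x - 9/4

write g with unknown coordinates in the stated basis and equate coefficients in (H − 2·I) g = f
solving from the highest basis element down gives g = (1/4)x^3 - (1/4)x^2 - (1/6)x - 9/4
check: H g = 0
so H g − 2·g = -(1/2)x^3 + (1/2)x^2 + (1/3)x + 9/2 = f ✓


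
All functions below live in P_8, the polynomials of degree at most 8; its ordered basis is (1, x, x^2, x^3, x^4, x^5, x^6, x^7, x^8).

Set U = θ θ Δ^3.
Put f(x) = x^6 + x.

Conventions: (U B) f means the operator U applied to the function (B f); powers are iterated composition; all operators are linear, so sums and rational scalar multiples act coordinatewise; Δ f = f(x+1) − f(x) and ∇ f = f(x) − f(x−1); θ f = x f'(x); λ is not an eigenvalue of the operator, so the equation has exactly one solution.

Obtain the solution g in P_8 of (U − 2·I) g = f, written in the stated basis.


write g with unknown coordinates in the stated basis and equate coefficients in (U − 2·I) g = f
solving from the highest basis element down gives g = -(1/2)x^6 - 270x^3 - 540x^2 - (451/2)x
check: U g = -540x^3 - 1080x^2 - 450x
so U g − 2·g = x^6 + x = f ✓

the result is g(x) = -(1/2)x^6 - 270x^3 - 540x^2 - (451/2)x
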